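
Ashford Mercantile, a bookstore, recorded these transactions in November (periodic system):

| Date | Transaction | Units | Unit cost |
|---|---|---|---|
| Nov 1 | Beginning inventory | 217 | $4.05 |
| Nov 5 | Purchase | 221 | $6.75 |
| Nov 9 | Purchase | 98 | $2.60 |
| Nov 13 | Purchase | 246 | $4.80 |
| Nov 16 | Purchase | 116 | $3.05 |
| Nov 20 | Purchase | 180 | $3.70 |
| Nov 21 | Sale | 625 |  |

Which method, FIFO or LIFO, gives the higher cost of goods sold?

FIFO

FIFO COGS: 217 @ $4.05 + 221 @ $6.75 + 98 @ $2.60 + 89 @ $4.80 = $3,052.60
LIFO COGS: 180 @ $3.70 + 116 @ $3.05 + 246 @ $4.80 + 83 @ $2.60 = $2,416.40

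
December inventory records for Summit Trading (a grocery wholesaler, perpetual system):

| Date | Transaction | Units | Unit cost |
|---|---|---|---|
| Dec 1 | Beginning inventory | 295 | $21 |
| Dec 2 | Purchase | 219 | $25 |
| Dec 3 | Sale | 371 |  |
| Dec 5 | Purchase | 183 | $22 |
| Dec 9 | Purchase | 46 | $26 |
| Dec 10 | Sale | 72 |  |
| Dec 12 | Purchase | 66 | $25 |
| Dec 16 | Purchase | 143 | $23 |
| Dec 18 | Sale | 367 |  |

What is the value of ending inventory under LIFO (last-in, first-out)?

Dec 3, 371 sold [LIFO — newest first]: 219 @ $25 + 152 @ $21 = $8,667
Dec 10, 72 sold [LIFO — newest first]: 46 @ $26 + 26 @ $22 = $1,768
Dec 18, 367 sold [LIFO — newest first]: 143 @ $23 + 66 @ $25 + 157 @ $22 + 1 @ $21 = $8,414
Total COGS = $8,667 + $1,768 + $8,414 = $18,849
Ending inventory: 142 @ $21 = $2,982

Ending inventory = $2,982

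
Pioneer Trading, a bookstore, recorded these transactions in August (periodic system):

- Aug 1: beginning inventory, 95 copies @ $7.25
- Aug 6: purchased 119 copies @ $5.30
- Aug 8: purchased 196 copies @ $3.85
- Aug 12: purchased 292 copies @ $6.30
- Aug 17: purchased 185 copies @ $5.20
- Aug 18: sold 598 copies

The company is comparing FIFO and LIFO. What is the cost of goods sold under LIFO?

COGS = $3,267.45

FIFO COGS: 95 @ $7.25 + 119 @ $5.30 + 196 @ $3.85 + 188 @ $6.30 = $3,258.45
LIFO COGS: 185 @ $5.20 + 292 @ $6.30 + 121 @ $3.85 = $3,267.45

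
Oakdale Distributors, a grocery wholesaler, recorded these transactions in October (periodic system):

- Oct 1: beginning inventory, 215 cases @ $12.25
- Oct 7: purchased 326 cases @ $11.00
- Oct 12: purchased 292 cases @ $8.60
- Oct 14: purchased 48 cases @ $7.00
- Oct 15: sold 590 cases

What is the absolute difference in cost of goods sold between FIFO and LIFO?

FIFO COGS: 215 @ $12.25 + 326 @ $11.00 + 49 @ $8.60 = $6,641.15
LIFO COGS: 48 @ $7.00 + 292 @ $8.60 + 250 @ $11.00 = $5,597.20
Difference = |$6,641.15 − $5,597.20| = $1,043.95

$1,043.95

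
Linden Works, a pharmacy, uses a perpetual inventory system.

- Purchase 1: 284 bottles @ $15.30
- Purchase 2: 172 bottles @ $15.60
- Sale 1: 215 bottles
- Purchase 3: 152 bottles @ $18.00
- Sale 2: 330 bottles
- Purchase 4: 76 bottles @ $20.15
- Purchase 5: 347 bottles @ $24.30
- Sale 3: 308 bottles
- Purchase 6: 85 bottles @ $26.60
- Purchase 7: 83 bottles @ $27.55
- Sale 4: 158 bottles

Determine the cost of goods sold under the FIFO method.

Sale 1 (215) [FIFO — oldest first]: 215 @ $15.30 = $3,289.50
Sale 2 (330) [FIFO — oldest first]: 69 @ $15.30 + 172 @ $15.60 + 89 @ $18.00 = $5,340.90
Sale 3 (308) [FIFO — oldest first]: 63 @ $18.00 + 76 @ $20.15 + 169 @ $24.30 = $6,772.10
Sale 4 (158) [FIFO — oldest first]: 158 @ $24.30 = $3,839.40
Total COGS = $3,289.50 + $5,340.90 + $6,772.10 + $3,839.40 = $19,241.90
Ending inventory: 20 @ $24.30 + 85 @ $26.60 + 83 @ $27.55 = $5,033.65

COGS = $19,241.90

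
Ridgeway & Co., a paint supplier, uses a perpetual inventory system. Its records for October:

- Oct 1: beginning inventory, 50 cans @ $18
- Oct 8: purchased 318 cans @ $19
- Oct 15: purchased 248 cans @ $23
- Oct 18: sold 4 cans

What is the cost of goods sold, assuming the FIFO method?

COGS = $72

Oct 18, 4 sold [FIFO — oldest first]: 4 @ $18 = $72
Ending inventory: 46 @ $18 + 318 @ $19 + 248 @ $23 = $12,574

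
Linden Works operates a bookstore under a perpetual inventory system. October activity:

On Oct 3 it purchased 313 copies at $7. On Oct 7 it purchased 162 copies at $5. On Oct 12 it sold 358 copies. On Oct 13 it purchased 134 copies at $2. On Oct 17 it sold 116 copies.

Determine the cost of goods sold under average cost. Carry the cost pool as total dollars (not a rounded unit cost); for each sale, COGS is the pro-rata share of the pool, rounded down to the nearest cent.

COGS = $2,727.27

After Oct 3: 313 on hand, pool $2,191.00 (≈ $7.0000 each)
After Oct 7: 475 on hand, pool $3,001.00 (≈ $6.3179 each)
Oct 12, sell 358: 358/475 × $3,001.00 → $2,261.80
After Oct 13: 251 on hand, pool $1,007.20 (≈ $4.0127 each)
Oct 17, sell 116: 116/251 × $1,007.20 → $465.47
Total COGS = $2,261.80 + $465.47 = $2,727.27
Ending inventory (cost pool remaining) = $541.73
Check: goods available $3,269.00 = COGS $2,727.27 + ending $541.73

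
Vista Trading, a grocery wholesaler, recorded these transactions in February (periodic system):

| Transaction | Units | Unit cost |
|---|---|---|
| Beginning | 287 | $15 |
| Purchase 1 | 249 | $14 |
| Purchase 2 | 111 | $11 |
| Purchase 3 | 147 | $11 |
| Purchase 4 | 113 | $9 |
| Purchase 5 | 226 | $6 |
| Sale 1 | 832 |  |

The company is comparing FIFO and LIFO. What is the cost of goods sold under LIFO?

FIFO COGS: 287 @ $15 + 249 @ $14 + 111 @ $11 + 147 @ $11 + 38 @ $9 = $10,971
LIFO COGS: 226 @ $6 + 113 @ $9 + 147 @ $11 + 111 @ $11 + 235 @ $14 = $8,501

COGS = $8,501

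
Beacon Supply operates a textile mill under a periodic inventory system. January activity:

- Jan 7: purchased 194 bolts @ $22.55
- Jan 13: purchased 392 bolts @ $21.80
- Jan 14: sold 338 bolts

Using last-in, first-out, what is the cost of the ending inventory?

Ending inventory = $5,551.90

Jan 14, 338 sold [LIFO — newest first]: 338 @ $21.80 = $7,368.40
Ending inventory: 194 @ $22.55 + 54 @ $21.80 = $5,551.90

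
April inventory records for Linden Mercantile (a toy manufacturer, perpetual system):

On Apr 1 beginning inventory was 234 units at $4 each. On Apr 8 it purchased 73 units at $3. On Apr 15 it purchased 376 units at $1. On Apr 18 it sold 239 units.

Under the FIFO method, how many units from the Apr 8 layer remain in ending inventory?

68

Apr 18, 239 sold [FIFO — oldest first]: 234 @ $4 + 5 @ $3 = $951
Ending inventory: 68 @ $3 + 376 @ $1 = $580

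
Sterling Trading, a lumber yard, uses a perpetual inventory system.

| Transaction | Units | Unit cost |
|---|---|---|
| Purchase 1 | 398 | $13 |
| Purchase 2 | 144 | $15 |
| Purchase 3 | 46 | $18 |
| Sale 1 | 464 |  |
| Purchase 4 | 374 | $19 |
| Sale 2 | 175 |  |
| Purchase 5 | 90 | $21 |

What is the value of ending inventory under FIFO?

Ending inventory = $8,027

Sale 1 (464) [FIFO — oldest first]: 398 @ $13 + 66 @ $15 = $6,164
Sale 2 (175) [FIFO — oldest first]: 78 @ $15 + 46 @ $18 + 51 @ $19 = $2,967
Total COGS = $6,164 + $2,967 = $9,131
Ending inventory: 323 @ $19 + 90 @ $21 = $8,027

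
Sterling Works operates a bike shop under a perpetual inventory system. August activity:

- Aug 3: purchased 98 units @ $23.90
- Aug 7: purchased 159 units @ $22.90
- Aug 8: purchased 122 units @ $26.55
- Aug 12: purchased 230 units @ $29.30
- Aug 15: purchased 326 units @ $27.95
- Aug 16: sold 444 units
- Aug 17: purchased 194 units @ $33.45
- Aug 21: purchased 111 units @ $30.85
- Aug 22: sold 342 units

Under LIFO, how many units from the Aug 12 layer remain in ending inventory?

Aug 16, 444 sold [LIFO — newest first]: 326 @ $27.95 + 118 @ $29.30 = $12,569.10
Aug 22, 342 sold [LIFO — newest first]: 111 @ $30.85 + 194 @ $33.45 + 37 @ $29.30 = $10,997.75
Total COGS = $12,569.10 + $10,997.75 = $23,566.85
Ending inventory: 98 @ $23.90 + 159 @ $22.90 + 122 @ $26.55 + 75 @ $29.30 = $11,419.90

75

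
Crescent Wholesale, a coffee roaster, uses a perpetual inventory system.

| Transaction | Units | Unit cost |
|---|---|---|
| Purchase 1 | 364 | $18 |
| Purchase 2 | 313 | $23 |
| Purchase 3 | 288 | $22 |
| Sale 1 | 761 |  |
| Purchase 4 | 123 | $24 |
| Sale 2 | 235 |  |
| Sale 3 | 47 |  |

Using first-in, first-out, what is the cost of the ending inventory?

Sale 1 (761) [FIFO — oldest first]: 364 @ $18 + 313 @ $23 + 84 @ $22 = $15,599
Sale 2 (235) [FIFO — oldest first]: 204 @ $22 + 31 @ $24 = $5,232
Sale 3 (47) [FIFO — oldest first]: 47 @ $24 = $1,128
Total COGS = $15,599 + $5,232 + $1,128 = $21,959
Ending inventory: 45 @ $24 = $1,080

Ending inventory = $1,080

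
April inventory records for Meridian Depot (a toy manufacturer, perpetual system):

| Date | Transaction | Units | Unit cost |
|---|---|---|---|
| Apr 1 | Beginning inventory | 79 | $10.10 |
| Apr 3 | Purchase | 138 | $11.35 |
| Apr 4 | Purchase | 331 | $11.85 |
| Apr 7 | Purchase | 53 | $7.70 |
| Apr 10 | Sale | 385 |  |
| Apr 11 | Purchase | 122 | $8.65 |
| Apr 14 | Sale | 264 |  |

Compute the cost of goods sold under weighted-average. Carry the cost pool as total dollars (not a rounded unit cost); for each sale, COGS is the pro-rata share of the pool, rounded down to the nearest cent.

COGS = $6,992.13

After Apr 1: 79 on hand, pool $797.90 (≈ $10.1000 each)
After Apr 3: 217 on hand, pool $2,364.20 (≈ $10.8949 each)
After Apr 4: 548 on hand, pool $6,286.55 (≈ $11.4718 each)
After Apr 7: 601 on hand, pool $6,694.65 (≈ $11.1392 each)
Apr 10, sell 385: 385/601 × $6,694.65 → $4,288.58
After Apr 11: 338 on hand, pool $3,461.37 (≈ $10.2407 each)
Apr 14, sell 264: 264/338 × $3,461.37 → $2,703.55
Total COGS = $4,288.58 + $2,703.55 = $6,992.13
Ending inventory (cost pool remaining) = $757.82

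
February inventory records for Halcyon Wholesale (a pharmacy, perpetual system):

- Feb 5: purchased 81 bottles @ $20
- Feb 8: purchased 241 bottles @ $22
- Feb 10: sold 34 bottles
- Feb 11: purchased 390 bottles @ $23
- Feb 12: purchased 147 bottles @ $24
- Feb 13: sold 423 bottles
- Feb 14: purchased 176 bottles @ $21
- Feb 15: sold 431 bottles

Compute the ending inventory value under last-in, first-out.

Feb 10, 34 sold [LIFO — newest first]: 34 @ $22 = $748
Feb 13, 423 sold [LIFO — newest first]: 147 @ $24 + 276 @ $23 = $9,876
Feb 15, 431 sold [LIFO — newest first]: 176 @ $21 + 114 @ $23 + 141 @ $22 = $9,420
Total COGS = $748 + $9,876 + $9,420 = $20,044
Ending inventory: 81 @ $20 + 66 @ $22 = $3,072

Ending inventory = $3,072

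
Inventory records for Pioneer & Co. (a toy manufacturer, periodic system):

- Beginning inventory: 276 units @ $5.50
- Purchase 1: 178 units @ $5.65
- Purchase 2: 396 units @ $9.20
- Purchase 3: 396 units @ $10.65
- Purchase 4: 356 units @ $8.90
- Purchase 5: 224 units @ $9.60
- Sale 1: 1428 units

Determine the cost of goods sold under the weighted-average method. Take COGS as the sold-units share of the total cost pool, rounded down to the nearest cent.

Sale 1, sell 1428: 1428/1826 × $15,703.10 → $12,280.40
Ending inventory (cost pool remaining) = $3,422.70

COGS = $12,280.40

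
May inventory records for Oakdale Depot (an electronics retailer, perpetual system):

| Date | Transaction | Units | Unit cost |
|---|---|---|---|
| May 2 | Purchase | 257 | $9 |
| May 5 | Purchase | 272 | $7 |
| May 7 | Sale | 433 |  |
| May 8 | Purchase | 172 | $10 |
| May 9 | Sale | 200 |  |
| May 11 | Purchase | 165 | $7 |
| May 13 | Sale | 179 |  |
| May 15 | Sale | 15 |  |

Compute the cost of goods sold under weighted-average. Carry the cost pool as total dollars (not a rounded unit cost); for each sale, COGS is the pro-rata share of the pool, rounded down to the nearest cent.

After May 2: 257 on hand, pool $2,313.00 (≈ $9.0000 each)
After May 5: 529 on hand, pool $4,217.00 (≈ $7.9716 each)
May 7, sell 433: 433/529 × $4,217.00 → $3,451.72
After May 8: 268 on hand, pool $2,485.28 (≈ $9.2734 each)
May 9, sell 200: 200/268 × $2,485.28 → $1,854.68
After May 11: 233 on hand, pool $1,785.60 (≈ $7.6635 each)
May 13, sell 179: 179/233 × $1,785.60 → $1,371.76
May 15, sell 15: 15/54 × $413.84 → $114.95
Total COGS = $3,451.72 + $1,854.68 + $1,371.76 + $114.95 = $6,793.11
Ending inventory (cost pool remaining) = $298.89
Check: goods available $7,092.00 = COGS $6,793.11 + ending $298.89

COGS = $6,793.11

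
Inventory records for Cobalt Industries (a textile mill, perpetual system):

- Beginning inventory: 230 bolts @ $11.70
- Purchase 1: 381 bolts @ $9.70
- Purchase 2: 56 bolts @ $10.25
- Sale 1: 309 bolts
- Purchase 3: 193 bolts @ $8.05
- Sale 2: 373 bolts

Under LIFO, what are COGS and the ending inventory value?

COGS = $6,431.75; ending inventory = $2,082.60

Sale 1 (309) [LIFO — newest first]: 56 @ $10.25 + 253 @ $9.70 = $3,028.10
Sale 2 (373) [LIFO — newest first]: 193 @ $8.05 + 128 @ $9.70 + 52 @ $11.70 = $3,403.65
Total COGS = $3,028.10 + $3,403.65 = $6,431.75
Ending inventory: 178 @ $11.70 = $2,082.60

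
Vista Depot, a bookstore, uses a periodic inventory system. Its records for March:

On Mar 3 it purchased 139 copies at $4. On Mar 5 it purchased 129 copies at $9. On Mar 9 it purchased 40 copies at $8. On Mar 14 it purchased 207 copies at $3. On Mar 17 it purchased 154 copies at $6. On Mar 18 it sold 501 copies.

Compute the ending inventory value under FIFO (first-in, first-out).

Mar 18, 501 sold [FIFO — oldest first]: 139 @ $4 + 129 @ $9 + 40 @ $8 + 193 @ $3 = $2,616
Ending inventory: 14 @ $3 + 154 @ $6 = $966

Ending inventory = $966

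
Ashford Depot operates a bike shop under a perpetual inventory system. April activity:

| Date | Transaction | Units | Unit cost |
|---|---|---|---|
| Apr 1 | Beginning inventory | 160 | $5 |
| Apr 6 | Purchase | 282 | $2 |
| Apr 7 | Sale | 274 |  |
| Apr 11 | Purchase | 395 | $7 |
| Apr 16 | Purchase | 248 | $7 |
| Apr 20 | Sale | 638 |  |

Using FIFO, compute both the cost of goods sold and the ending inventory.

COGS = $4,654; ending inventory = $1,211

Apr 7, 274 sold [FIFO — oldest first]: 160 @ $5 + 114 @ $2 = $1,028
Apr 20, 638 sold [FIFO — oldest first]: 168 @ $2 + 395 @ $7 + 75 @ $7 = $3,626
Total COGS = $1,028 + $3,626 = $4,654
Ending inventory: 173 @ $7 = $1,211
Check: goods available $5,865 = COGS $4,654 + ending $1,211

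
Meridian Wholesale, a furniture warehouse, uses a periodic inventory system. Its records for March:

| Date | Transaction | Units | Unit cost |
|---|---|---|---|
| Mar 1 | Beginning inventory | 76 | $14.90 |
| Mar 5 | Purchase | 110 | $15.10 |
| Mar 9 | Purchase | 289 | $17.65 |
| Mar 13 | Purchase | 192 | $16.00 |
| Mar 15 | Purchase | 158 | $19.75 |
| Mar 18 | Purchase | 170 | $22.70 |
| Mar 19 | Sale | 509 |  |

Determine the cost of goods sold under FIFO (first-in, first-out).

COGS = $8,438.25

Mar 19, 509 sold [FIFO — oldest first]: 76 @ $14.90 + 110 @ $15.10 + 289 @ $17.65 + 34 @ $16.00 = $8,438.25
Ending inventory: 158 @ $16.00 + 158 @ $19.75 + 170 @ $22.70 = $9,507.50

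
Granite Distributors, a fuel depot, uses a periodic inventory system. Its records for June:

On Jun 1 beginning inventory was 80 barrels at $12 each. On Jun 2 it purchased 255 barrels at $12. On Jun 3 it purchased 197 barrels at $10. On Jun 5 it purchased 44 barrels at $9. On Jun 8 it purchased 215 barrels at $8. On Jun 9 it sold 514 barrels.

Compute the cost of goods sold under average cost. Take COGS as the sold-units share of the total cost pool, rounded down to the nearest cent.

COGS = $5,267.36

Jun 9, sell 514: 514/791 × $8,106.00 → $5,267.36
Ending inventory (cost pool remaining) = $2,838.64
Check: goods available $8,106.00 = COGS $5,267.36 + ending $2,838.64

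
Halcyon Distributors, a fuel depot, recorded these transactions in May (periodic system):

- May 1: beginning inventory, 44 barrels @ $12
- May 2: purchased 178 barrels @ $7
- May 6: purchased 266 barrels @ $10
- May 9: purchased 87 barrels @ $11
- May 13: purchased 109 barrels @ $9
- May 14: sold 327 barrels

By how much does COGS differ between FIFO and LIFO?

FIFO COGS: 44 @ $12 + 178 @ $7 + 105 @ $10 = $2,824
LIFO COGS: 109 @ $9 + 87 @ $11 + 131 @ $10 = $3,248
Difference = |$2,824 − $3,248| = $424

$424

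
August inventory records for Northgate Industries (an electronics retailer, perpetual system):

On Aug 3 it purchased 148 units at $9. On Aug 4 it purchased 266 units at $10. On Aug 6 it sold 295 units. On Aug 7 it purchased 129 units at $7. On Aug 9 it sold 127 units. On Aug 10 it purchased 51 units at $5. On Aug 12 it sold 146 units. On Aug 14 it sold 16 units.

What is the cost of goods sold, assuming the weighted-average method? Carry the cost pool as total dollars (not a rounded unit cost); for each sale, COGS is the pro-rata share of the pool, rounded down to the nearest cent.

After Aug 3: 148 on hand, pool $1,332.00 (≈ $9.0000 each)
After Aug 4: 414 on hand, pool $3,992.00 (≈ $9.6425 each)
Aug 6, sell 295: 295/414 × $3,992.00 → $2,844.54
After Aug 7: 248 on hand, pool $2,050.46 (≈ $8.2680 each)
Aug 9, sell 127: 127/248 × $2,050.46 → $1,050.03
After Aug 10: 172 on hand, pool $1,255.43 (≈ $7.2990 each)
Aug 12, sell 146: 146/172 × $1,255.43 → $1,065.65
Aug 14, sell 16: 16/26 × $189.78 → $116.78
Total COGS = $2,844.54 + $1,050.03 + $1,065.65 + $116.78 = $5,077.00
Ending inventory (cost pool remaining) = $73.00
Check: goods available $5,150.00 = COGS $5,077.00 + ending $73.00

COGS = $5,077.00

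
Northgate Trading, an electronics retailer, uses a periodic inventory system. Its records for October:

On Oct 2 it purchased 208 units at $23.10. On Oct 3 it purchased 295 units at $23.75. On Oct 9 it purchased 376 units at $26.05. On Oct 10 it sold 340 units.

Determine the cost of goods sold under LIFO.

Oct 10, 340 sold [LIFO — newest first]: 340 @ $26.05 = $8,857.00
Ending inventory: 208 @ $23.10 + 295 @ $23.75 + 36 @ $26.05 = $12,748.85

COGS = $8,857.00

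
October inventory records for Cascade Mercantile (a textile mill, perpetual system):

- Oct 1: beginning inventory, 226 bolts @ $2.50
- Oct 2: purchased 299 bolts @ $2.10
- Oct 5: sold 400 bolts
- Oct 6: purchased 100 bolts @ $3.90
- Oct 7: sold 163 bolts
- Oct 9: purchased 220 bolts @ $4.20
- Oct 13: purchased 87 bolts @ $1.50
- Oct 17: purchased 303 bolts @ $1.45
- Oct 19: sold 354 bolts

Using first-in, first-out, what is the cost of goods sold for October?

Oct 5, 400 sold [FIFO — oldest first]: 226 @ $2.50 + 174 @ $2.10 = $930.40
Oct 7, 163 sold [FIFO — oldest first]: 125 @ $2.10 + 38 @ $3.90 = $410.70
Oct 19, 354 sold [FIFO — oldest first]: 62 @ $3.90 + 220 @ $4.20 + 72 @ $1.50 = $1,273.80
Total COGS = $930.40 + $410.70 + $1,273.80 = $2,614.90
Ending inventory: 15 @ $1.50 + 303 @ $1.45 = $461.85

COGS = $2,614.90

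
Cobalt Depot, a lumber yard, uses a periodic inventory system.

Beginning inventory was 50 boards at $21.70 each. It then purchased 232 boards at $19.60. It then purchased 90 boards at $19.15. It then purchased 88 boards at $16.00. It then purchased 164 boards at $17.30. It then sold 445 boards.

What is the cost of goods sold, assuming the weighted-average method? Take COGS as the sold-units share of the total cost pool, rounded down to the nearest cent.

COGS = $8,273.07

Sale 1, sell 445: 445/624 × $11,600.90 → $8,273.07
Ending inventory (cost pool remaining) = $3,327.83
Check: goods available $11,600.90 = COGS $8,273.07 + ending $3,327.83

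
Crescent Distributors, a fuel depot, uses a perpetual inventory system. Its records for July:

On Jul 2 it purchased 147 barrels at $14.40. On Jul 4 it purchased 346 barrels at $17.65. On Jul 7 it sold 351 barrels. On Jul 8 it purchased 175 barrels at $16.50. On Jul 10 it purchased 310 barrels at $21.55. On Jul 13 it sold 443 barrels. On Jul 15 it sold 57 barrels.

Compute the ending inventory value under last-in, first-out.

Ending inventory = $1,828.80

Jul 7, 351 sold [LIFO — newest first]: 346 @ $17.65 + 5 @ $14.40 = $6,178.90
Jul 13, 443 sold [LIFO — newest first]: 310 @ $21.55 + 133 @ $16.50 = $8,875.00
Jul 15, 57 sold [LIFO — newest first]: 42 @ $16.50 + 15 @ $14.40 = $909.00
Total COGS = $6,178.90 + $8,875.00 + $909.00 = $15,962.90
Ending inventory: 127 @ $14.40 = $1,828.80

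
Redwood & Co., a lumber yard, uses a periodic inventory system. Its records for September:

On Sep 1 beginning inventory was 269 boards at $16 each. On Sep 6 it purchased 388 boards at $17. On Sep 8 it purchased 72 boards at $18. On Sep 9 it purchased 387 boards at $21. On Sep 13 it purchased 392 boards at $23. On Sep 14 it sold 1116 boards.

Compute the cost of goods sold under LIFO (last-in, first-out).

Sep 14, 1116 sold [LIFO — newest first]: 392 @ $23 + 387 @ $21 + 72 @ $18 + 265 @ $17 = $22,944
Ending inventory: 269 @ $16 + 123 @ $17 = $6,395

COGS = $22,944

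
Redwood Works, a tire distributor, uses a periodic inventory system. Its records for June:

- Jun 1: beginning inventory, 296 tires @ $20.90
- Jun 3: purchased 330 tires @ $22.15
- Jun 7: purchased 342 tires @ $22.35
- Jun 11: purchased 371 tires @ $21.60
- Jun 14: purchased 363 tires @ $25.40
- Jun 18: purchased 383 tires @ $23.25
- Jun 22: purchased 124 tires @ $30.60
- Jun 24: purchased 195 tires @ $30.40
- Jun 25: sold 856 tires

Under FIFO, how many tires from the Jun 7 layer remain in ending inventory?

Jun 25, 856 sold [FIFO — oldest first]: 296 @ $20.90 + 330 @ $22.15 + 230 @ $22.35 = $18,636.40
Ending inventory: 112 @ $22.35 + 371 @ $21.60 + 363 @ $25.40 + 383 @ $23.25 + 124 @ $30.60 + 195 @ $30.40 = $38,364.15
Check: goods available $57,000.55 = COGS $18,636.40 + ending $38,364.15

112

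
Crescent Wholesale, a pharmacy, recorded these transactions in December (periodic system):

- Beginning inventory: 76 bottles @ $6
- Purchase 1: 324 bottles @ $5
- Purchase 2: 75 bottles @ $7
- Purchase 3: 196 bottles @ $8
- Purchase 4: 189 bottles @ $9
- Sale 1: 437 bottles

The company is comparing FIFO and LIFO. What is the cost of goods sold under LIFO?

COGS = $3,633

FIFO COGS: 76 @ $6 + 324 @ $5 + 37 @ $7 = $2,335
LIFO COGS: 189 @ $9 + 196 @ $8 + 52 @ $7 = $3,633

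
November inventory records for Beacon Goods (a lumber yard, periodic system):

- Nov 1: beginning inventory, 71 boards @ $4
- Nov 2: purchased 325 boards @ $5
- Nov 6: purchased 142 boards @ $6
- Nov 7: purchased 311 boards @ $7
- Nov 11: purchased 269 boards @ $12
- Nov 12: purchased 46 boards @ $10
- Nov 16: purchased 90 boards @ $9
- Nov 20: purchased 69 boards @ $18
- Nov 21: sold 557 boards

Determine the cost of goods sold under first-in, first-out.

COGS = $2,894

Nov 21, 557 sold [FIFO — oldest first]: 71 @ $4 + 325 @ $5 + 142 @ $6 + 19 @ $7 = $2,894
Ending inventory: 292 @ $7 + 269 @ $12 + 46 @ $10 + 90 @ $9 + 69 @ $18 = $7,784
Check: goods available $10,678 = COGS $2,894 + ending $7,784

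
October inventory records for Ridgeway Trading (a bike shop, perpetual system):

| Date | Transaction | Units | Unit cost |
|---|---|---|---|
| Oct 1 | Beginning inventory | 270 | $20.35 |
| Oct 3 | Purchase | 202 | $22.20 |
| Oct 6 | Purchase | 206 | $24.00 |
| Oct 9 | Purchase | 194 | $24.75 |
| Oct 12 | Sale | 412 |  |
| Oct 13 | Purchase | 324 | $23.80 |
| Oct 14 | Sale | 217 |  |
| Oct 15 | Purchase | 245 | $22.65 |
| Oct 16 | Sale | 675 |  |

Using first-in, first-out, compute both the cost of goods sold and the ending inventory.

COGS = $29,881.80; ending inventory = $3,103.05

Oct 12, 412 sold [FIFO — oldest first]: 270 @ $20.35 + 142 @ $22.20 = $8,646.90
Oct 14, 217 sold [FIFO — oldest first]: 60 @ $22.20 + 157 @ $24.00 = $5,100.00
Oct 16, 675 sold [FIFO — oldest first]: 49 @ $24.00 + 194 @ $24.75 + 324 @ $23.80 + 108 @ $22.65 = $16,134.90
Total COGS = $8,646.90 + $5,100.00 + $16,134.90 = $29,881.80
Ending inventory: 137 @ $22.65 = $3,103.05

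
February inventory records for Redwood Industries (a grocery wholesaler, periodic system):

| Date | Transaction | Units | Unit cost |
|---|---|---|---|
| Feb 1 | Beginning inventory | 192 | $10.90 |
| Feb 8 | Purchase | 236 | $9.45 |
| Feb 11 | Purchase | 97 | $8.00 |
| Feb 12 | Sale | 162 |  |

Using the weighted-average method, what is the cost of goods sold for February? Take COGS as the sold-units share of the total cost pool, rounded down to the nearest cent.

COGS = $1,573.40

Feb 12, sell 162: 162/525 × $5,099.00 → $1,573.40
Ending inventory (cost pool remaining) = $3,525.60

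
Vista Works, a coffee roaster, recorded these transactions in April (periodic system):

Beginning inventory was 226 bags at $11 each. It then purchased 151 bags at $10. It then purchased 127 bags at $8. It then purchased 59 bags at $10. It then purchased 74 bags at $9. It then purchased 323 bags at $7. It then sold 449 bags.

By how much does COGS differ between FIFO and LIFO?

$1,125

FIFO COGS: 226 @ $11 + 151 @ $10 + 72 @ $8 = $4,572
LIFO COGS: 323 @ $7 + 74 @ $9 + 52 @ $10 = $3,447
Difference = |$4,572 − $3,447| = $1,125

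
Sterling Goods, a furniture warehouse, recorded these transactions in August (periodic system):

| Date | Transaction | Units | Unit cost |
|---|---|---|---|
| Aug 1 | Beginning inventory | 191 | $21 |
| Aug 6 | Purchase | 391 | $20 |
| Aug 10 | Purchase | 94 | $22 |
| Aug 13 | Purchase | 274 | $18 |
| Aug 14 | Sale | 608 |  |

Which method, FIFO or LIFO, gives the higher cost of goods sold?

FIFO COGS: 191 @ $21 + 391 @ $20 + 26 @ $22 = $12,403
LIFO COGS: 274 @ $18 + 94 @ $22 + 240 @ $20 = $11,800

FIFO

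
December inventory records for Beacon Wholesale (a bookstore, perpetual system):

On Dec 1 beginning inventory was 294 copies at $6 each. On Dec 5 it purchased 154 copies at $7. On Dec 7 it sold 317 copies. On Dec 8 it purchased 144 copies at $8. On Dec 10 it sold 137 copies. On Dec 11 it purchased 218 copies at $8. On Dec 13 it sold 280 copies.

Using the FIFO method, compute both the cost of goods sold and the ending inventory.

Dec 7, 317 sold [FIFO — oldest first]: 294 @ $6 + 23 @ $7 = $1,925
Dec 10, 137 sold [FIFO — oldest first]: 131 @ $7 + 6 @ $8 = $965
Dec 13, 280 sold [FIFO — oldest first]: 138 @ $8 + 142 @ $8 = $2,240
Total COGS = $1,925 + $965 + $2,240 = $5,130
Ending inventory: 76 @ $8 = $608
Check: goods available $5,738 = COGS $5,130 + ending $608

COGS = $5,130; ending inventory = $608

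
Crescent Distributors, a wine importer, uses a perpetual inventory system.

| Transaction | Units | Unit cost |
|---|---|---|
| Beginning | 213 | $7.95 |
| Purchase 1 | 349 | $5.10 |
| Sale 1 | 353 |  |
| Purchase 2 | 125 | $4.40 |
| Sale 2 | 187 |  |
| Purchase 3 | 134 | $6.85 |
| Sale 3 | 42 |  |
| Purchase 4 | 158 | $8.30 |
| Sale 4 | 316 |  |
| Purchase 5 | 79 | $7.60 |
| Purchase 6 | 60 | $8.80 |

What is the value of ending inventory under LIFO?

Sale 1 (353) [LIFO — newest first]: 349 @ $5.10 + 4 @ $7.95 = $1,811.70
Sale 2 (187) [LIFO — newest first]: 125 @ $4.40 + 62 @ $7.95 = $1,042.90
Sale 3 (42) [LIFO — newest first]: 42 @ $6.85 = $287.70
Sale 4 (316) [LIFO — newest first]: 158 @ $8.30 + 92 @ $6.85 + 66 @ $7.95 = $2,466.30
Total COGS = $1,811.70 + $1,042.90 + $287.70 + $2,466.30 = $5,608.60
Ending inventory: 81 @ $7.95 + 79 @ $7.60 + 60 @ $8.80 = $1,772.35
Check: goods available $7,380.95 = COGS $5,608.60 + ending $1,772.35

Ending inventory = $1,772.35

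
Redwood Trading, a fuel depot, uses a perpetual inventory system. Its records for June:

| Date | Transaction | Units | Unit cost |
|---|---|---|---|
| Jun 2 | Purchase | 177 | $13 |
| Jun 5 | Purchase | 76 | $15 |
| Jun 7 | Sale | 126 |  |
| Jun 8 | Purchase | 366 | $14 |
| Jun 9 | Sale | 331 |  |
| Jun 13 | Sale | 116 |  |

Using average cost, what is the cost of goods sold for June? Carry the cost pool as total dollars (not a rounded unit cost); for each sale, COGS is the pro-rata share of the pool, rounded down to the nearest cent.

After Jun 2: 177 on hand, pool $2,301.00 (≈ $13.0000 each)
After Jun 5: 253 on hand, pool $3,441.00 (≈ $13.6008 each)
Jun 7, sell 126: 126/253 × $3,441.00 → $1,713.69
After Jun 8: 493 on hand, pool $6,851.31 (≈ $13.8972 each)
Jun 9, sell 331: 331/493 × $6,851.31 → $4,599.96
Jun 13, sell 116: 116/162 × $2,251.35 → $1,612.07
Total COGS = $1,713.69 + $4,599.96 + $1,612.07 = $7,925.72
Ending inventory (cost pool remaining) = $639.28
Check: goods available $8,565.00 = COGS $7,925.72 + ending $639.28

COGS = $7,925.72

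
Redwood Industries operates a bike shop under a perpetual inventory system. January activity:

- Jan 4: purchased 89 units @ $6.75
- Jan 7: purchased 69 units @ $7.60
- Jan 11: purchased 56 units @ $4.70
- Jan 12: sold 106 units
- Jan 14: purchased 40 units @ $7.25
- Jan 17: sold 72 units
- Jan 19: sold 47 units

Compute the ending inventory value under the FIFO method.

Jan 12, 106 sold [FIFO — oldest first]: 89 @ $6.75 + 17 @ $7.60 = $729.95
Jan 17, 72 sold [FIFO — oldest first]: 52 @ $7.60 + 20 @ $4.70 = $489.20
Jan 19, 47 sold [FIFO — oldest first]: 36 @ $4.70 + 11 @ $7.25 = $248.95
Total COGS = $729.95 + $489.20 + $248.95 = $1,468.10
Ending inventory: 29 @ $7.25 = $210.25

Ending inventory = $210.25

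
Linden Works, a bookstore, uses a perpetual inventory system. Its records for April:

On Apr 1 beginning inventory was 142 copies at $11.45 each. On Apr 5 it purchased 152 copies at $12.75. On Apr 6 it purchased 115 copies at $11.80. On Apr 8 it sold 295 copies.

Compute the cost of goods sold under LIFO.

Apr 8, 295 sold [LIFO — newest first]: 115 @ $11.80 + 152 @ $12.75 + 28 @ $11.45 = $3,615.60
Ending inventory: 114 @ $11.45 = $1,305.30

COGS = $3,615.60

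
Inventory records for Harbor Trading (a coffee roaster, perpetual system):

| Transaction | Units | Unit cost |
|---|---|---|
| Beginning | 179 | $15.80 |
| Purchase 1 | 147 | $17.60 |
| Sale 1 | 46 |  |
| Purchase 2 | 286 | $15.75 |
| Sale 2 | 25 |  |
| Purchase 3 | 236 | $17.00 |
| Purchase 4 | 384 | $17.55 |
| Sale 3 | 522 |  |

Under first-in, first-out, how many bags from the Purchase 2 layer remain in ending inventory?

19

Sale 1 (46) [FIFO — oldest first]: 46 @ $15.80 = $726.80
Sale 2 (25) [FIFO — oldest first]: 25 @ $15.80 = $395.00
Sale 3 (522) [FIFO — oldest first]: 108 @ $15.80 + 147 @ $17.60 + 267 @ $15.75 = $8,498.85
Total COGS = $726.80 + $395.00 + $8,498.85 = $9,620.65
Ending inventory: 19 @ $15.75 + 236 @ $17.00 + 384 @ $17.55 = $11,050.45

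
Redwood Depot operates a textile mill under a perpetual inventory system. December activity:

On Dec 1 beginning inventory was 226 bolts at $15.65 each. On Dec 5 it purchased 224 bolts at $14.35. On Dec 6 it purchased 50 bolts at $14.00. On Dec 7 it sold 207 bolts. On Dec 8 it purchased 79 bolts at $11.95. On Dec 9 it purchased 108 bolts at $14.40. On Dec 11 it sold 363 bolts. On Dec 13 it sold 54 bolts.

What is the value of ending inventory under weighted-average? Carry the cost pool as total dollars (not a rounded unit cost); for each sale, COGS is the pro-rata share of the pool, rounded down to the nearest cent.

Ending inventory = $901.13

After Dec 1: 226 on hand, pool $3,536.90 (≈ $15.6500 each)
After Dec 5: 450 on hand, pool $6,751.30 (≈ $15.0029 each)
After Dec 6: 500 on hand, pool $7,451.30 (≈ $14.9026 each)
Dec 7, sell 207: 207/500 × $7,451.30 → $3,084.83
After Dec 8: 372 on hand, pool $5,310.52 (≈ $14.2756 each)
After Dec 9: 480 on hand, pool $6,865.72 (≈ $14.3036 each)
Dec 11, sell 363: 363/480 × $6,865.72 → $5,192.20
Dec 13, sell 54: 54/117 × $1,673.52 → $772.39
Total COGS = $3,084.83 + $5,192.20 + $772.39 = $9,049.42
Ending inventory (cost pool remaining) = $901.13
Check: goods available $9,950.55 = COGS $9,049.42 + ending $901.13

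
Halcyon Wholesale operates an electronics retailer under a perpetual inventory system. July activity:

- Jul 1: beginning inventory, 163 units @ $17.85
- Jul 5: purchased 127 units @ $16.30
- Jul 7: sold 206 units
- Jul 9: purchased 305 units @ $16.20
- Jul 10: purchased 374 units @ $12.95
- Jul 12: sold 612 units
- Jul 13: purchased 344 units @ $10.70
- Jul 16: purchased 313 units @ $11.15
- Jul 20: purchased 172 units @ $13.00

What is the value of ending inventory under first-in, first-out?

Ending inventory = $11,362.20

Jul 7, 206 sold [FIFO — oldest first]: 163 @ $17.85 + 43 @ $16.30 = $3,610.45
Jul 12, 612 sold [FIFO — oldest first]: 84 @ $16.30 + 305 @ $16.20 + 223 @ $12.95 = $9,198.05
Total COGS = $3,610.45 + $9,198.05 = $12,808.50
Ending inventory: 151 @ $12.95 + 344 @ $10.70 + 313 @ $11.15 + 172 @ $13.00 = $11,362.20
Check: goods available $24,170.70 = COGS $12,808.50 + ending $11,362.20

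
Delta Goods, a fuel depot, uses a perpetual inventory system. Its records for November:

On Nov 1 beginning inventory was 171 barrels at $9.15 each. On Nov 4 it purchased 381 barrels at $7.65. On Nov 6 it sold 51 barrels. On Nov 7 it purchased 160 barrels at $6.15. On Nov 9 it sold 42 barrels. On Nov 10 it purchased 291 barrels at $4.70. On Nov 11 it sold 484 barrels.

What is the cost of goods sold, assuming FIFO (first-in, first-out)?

Nov 6, 51 sold [FIFO — oldest first]: 51 @ $9.15 = $466.65
Nov 9, 42 sold [FIFO — oldest first]: 42 @ $9.15 = $384.30
Nov 11, 484 sold [FIFO — oldest first]: 78 @ $9.15 + 381 @ $7.65 + 25 @ $6.15 = $3,782.10
Total COGS = $466.65 + $384.30 + $3,782.10 = $4,633.05
Ending inventory: 135 @ $6.15 + 291 @ $4.70 = $2,197.95

COGS = $4,633.05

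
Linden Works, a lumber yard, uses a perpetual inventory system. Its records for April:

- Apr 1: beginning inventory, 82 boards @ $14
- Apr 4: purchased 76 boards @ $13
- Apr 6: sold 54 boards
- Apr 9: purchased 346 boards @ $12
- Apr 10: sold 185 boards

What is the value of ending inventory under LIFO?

Ending inventory = $3,366

Apr 6, 54 sold [LIFO — newest first]: 54 @ $13 = $702
Apr 10, 185 sold [LIFO — newest first]: 185 @ $12 = $2,220
Total COGS = $702 + $2,220 = $2,922
Ending inventory: 82 @ $14 + 22 @ $13 + 161 @ $12 = $3,366
Check: goods available $6,288 = COGS $2,922 + ending $3,366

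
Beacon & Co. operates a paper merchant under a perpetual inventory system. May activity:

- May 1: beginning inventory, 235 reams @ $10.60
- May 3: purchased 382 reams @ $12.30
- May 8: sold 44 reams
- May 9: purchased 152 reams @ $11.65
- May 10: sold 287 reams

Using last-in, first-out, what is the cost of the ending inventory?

Ending inventory = $4,987.90

May 8, 44 sold [LIFO — newest first]: 44 @ $12.30 = $541.20
May 10, 287 sold [LIFO — newest first]: 152 @ $11.65 + 135 @ $12.30 = $3,431.30
Total COGS = $541.20 + $3,431.30 = $3,972.50
Ending inventory: 235 @ $10.60 + 203 @ $12.30 = $4,987.90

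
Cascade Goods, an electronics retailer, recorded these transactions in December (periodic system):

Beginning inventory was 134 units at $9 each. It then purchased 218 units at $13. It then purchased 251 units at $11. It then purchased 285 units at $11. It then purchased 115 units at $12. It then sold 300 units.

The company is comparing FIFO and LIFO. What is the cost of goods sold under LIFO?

COGS = $3,415

FIFO COGS: 134 @ $9 + 166 @ $13 = $3,364
LIFO COGS: 115 @ $12 + 185 @ $11 = $3,415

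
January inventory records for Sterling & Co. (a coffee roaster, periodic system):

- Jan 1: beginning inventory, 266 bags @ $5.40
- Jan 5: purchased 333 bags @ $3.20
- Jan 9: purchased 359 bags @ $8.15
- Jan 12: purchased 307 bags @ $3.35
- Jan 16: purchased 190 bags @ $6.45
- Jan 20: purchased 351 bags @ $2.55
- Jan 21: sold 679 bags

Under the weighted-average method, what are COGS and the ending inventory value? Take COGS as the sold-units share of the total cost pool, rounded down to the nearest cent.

COGS = $3,224.62; ending inventory = $5,352.23

Jan 21, sell 679: 679/1806 × $8,576.85 → $3,224.62
Ending inventory (cost pool remaining) = $5,352.23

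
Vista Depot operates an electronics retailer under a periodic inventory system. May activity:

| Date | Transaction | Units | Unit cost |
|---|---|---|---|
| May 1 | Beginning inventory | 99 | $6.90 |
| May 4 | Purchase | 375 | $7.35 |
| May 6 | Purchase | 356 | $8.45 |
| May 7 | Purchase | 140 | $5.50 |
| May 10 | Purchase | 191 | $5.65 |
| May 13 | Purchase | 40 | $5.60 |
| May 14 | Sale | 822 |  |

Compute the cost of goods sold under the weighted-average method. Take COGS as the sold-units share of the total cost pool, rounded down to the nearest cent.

COGS = $5,831.81

May 14, sell 822: 822/1201 × $8,520.70 → $5,831.81
Ending inventory (cost pool remaining) = $2,688.89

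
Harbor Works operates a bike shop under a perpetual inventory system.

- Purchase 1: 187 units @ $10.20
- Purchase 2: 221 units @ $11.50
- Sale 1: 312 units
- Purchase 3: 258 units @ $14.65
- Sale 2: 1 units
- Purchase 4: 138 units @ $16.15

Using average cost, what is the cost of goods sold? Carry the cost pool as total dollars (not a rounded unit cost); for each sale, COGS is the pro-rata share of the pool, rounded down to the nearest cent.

COGS = $3,415.73

After Purchase 1: 187 on hand, pool $1,907.40 (≈ $10.2000 each)
After Purchase 2: 408 on hand, pool $4,448.90 (≈ $10.9042 each)
Sale 1, sell 312: 312/408 × $4,448.90 → $3,402.10
After Purchase 3: 354 on hand, pool $4,826.50 (≈ $13.6342 each)
Sale 2, sell 1: 1/354 × $4,826.50 → $13.63
After Purchase 4: 491 on hand, pool $7,041.57 (≈ $14.3413 each)
Total COGS = $3,402.10 + $13.63 = $3,415.73
Ending inventory (cost pool remaining) = $7,041.57
Check: goods available $10,457.30 = COGS $3,415.73 + ending $7,041.57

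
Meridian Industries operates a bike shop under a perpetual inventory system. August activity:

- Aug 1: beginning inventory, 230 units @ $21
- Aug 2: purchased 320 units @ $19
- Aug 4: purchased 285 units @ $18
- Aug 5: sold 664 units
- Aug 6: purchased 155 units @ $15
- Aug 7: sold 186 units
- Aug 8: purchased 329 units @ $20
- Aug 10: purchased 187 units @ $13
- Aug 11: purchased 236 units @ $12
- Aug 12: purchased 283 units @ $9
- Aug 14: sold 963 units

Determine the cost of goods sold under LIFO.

Aug 5, 664 sold [LIFO — newest first]: 285 @ $18 + 320 @ $19 + 59 @ $21 = $12,449
Aug 7, 186 sold [LIFO — newest first]: 155 @ $15 + 31 @ $21 = $2,976
Aug 14, 963 sold [LIFO — newest first]: 283 @ $9 + 236 @ $12 + 187 @ $13 + 257 @ $20 = $12,950
Total COGS = $12,449 + $2,976 + $12,950 = $28,375
Ending inventory: 140 @ $21 + 72 @ $20 = $4,380
Check: goods available $32,755 = COGS $28,375 + ending $4,380

COGS = $28,375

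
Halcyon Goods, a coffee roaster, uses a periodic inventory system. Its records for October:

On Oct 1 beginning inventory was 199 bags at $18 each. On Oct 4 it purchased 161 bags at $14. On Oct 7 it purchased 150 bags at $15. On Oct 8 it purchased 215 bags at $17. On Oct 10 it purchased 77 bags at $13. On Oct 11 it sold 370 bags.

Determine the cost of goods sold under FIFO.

COGS = $5,986

Oct 11, 370 sold [FIFO — oldest first]: 199 @ $18 + 161 @ $14 + 10 @ $15 = $5,986
Ending inventory: 140 @ $15 + 215 @ $17 + 77 @ $13 = $6,756
Check: goods available $12,742 = COGS $5,986 + ending $6,756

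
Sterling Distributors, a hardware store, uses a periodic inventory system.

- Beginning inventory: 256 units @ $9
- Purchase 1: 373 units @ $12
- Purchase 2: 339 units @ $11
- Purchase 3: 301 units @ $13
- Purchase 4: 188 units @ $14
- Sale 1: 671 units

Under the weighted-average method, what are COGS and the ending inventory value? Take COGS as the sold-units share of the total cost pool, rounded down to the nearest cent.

Sale 1, sell 671: 671/1457 × $17,054.00 → $7,853.96
Ending inventory (cost pool remaining) = $9,200.04

COGS = $7,853.96; ending inventory = $9,200.04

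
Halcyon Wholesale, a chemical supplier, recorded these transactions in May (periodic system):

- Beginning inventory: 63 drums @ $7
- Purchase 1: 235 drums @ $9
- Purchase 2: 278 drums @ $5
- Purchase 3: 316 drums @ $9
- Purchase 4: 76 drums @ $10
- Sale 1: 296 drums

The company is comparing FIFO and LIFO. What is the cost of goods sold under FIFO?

COGS = $2,538

FIFO COGS: 63 @ $7 + 233 @ $9 = $2,538
LIFO COGS: 76 @ $10 + 220 @ $9 = $2,740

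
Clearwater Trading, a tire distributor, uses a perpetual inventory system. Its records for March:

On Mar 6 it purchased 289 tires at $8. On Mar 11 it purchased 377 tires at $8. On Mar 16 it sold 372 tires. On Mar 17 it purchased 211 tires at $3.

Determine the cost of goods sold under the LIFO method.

Mar 16, 372 sold [LIFO — newest first]: 372 @ $8 = $2,976
Ending inventory: 289 @ $8 + 5 @ $8 + 211 @ $3 = $2,985

COGS = $2,976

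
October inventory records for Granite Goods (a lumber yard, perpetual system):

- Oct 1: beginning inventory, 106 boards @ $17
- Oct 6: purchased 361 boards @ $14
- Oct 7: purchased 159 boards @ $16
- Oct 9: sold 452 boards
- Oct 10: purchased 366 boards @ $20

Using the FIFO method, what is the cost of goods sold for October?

COGS = $6,646

Oct 9, 452 sold [FIFO — oldest first]: 106 @ $17 + 346 @ $14 = $6,646
Ending inventory: 15 @ $14 + 159 @ $16 + 366 @ $20 = $10,074
Check: goods available $16,720 = COGS $6,646 + ending $10,074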